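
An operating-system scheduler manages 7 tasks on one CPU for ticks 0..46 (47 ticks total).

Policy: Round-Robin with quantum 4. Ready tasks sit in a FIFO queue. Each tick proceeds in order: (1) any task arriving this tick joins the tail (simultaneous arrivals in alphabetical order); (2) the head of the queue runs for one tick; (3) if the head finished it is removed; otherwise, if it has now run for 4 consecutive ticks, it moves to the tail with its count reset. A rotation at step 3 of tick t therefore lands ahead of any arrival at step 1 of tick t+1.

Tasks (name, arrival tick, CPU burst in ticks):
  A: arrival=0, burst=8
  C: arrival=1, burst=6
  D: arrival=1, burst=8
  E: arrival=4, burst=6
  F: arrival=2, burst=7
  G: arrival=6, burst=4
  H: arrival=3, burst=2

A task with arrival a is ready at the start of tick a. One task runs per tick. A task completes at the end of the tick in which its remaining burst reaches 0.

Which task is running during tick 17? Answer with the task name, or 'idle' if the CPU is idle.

t=0: queue=[A] q_used=0 → run A
t=1: queue=[A,C,D] q_used=1 → run A
t=2: queue=[A,C,D,F] q_used=2 → run A
t=3: queue=[A,C,D,F,H] q_used=3 → run A
t=4: queue=[C,D,F,H,A,E] q_used=0 → run C
t=5: queue=[C,D,F,H,A,E] q_used=1 → run C
t=6: queue=[C,D,F,H,A,E,G] q_used=2 → run C
t=7: queue=[C,D,F,H,A,E,G] q_used=3 → run C
t=8: queue=[D,F,H,A,E,G,C] q_used=0 → run D
t=9: queue=[D,F,H,A,E,G,C] q_used=1 → run D
t=10: queue=[D,F,H,A,E,G,C] q_used=2 → run D
t=11: queue=[D,F,H,A,E,G,C] q_used=3 → run D
t=12: queue=[F,H,A,E,G,C,D] q_used=0 → run F
t=13: queue=[F,H,A,E,G,C,D] q_used=1 → run F
t=14: queue=[F,H,A,E,G,C,D] q_used=2 → run F
t=15: queue=[F,H,A,E,G,C,D] q_used=3 → run F
t=16: queue=[H,A,E,G,C,D,F] q_used=0 → run H
t=17: queue=[H,A,E,G,C,D,F] q_used=1 → run H
t=18: queue=[A,E,G,C,D,F] q_used=0 → run A
t=19: queue=[A,E,G,C,D,F] q_used=1 → run A
t=20: queue=[A,E,G,C,D,F] q_used=2 → run A
t=21: queue=[A,E,G,C,D,F] q_used=3 → run A
t=22: queue=[E,G,C,D,F] q_used=0 → run E
t=23: queue=[E,G,C,D,F] q_used=1 → run E
t=24: queue=[E,G,C,D,F] q_used=2 → run E
t=25: queue=[E,G,C,D,F] q_used=3 → run E
t=26: queue=[G,C,D,F,E] q_used=0 → run G
t=27: queue=[G,C,D,F,E] q_used=1 → run G
t=28: queue=[G,C,D,F,E] q_used=2 → run G
t=29: queue=[G,C,D,F,E] q_used=3 → run G
t=30: queue=[C,D,F,E] q_used=0 → run C
t=31: queue=[C,D,F,E] q_used=1 → run C
t=32: queue=[D,F,E] q_used=0 → run D
t=33: queue=[D,F,E] q_used=1 → run D
t=34: queue=[D,F,E] q_used=2 → run D
t=35: queue=[D,F,E] q_used=3 → run D
t=36: queue=[F,E] q_used=0 → run F
t=37: queue=[F,E] q_used=1 → run F
t=38: queue=[F,E] q_used=2 → run F
t=39: queue=[E] q_used=0 → run E
t=40: queue=[E] q_used=1 → run E
t=41: (idle)
t=42: (idle)
t=43: (idle)
t=44: (idle)
t=45: (idle)
t=46: (idle)

running at tick 17 = H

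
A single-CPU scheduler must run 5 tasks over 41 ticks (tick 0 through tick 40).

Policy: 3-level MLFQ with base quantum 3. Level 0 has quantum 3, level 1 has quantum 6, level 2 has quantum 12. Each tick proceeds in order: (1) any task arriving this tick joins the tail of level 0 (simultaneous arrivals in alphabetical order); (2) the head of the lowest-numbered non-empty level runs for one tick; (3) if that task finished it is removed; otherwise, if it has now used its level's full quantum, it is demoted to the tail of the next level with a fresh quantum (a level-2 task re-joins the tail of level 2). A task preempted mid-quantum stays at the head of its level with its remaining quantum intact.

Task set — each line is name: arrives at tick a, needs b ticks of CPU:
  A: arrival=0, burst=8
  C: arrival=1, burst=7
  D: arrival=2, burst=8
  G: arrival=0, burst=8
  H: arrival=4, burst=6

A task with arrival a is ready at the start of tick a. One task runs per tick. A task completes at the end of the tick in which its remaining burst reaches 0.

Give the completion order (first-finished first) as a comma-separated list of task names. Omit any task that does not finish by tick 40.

completion order = A, G, C, D, H

t=0: L0/L1/L2 = AG/-/- → run A
t=1: L0/L1/L2 = AGC/-/- → run A
t=2: L0/L1/L2 = AGCD/-/- → run A
t=3: L0/L1/L2 = GCD/A/- → run G
t=4: L0/L1/L2 = GCDH/A/- → run G
t=5: L0/L1/L2 = GCDH/A/- → run G
t=6: L0/L1/L2 = CDH/AG/- → run C
t=7: L0/L1/L2 = CDH/AG/- → run C
t=8: L0/L1/L2 = CDH/AG/- → run C
t=9: L0/L1/L2 = DH/AGC/- → run D
t=10: L0/L1/L2 = DH/AGC/- → run D
t=11: L0/L1/L2 = DH/AGC/- → run D
t=12: L0/L1/L2 = H/AGCD/- → run H
t=13: L0/L1/L2 = H/AGCD/- → run H
t=14: L0/L1/L2 = H/AGCD/- → run H
t=15: L0/L1/L2 = -/AGCDH/- → run A
t=16: L0/L1/L2 = -/AGCDH/- → run A
t=17: L0/L1/L2 = -/AGCDH/- → run A
t=18: L0/L1/L2 = -/AGCDH/- → run A
t=19: L0/L1/L2 = -/AGCDH/- → run A
t=20: L0/L1/L2 = -/GCDH/- → run G
t=21: L0/L1/L2 = -/GCDH/- → run G
t=22: L0/L1/L2 = -/GCDH/- → run G
t=23: L0/L1/L2 = -/GCDH/- → run G
t=24: L0/L1/L2 = -/GCDH/- → run G
t=25: L0/L1/L2 = -/CDH/- → run C
t=26: L0/L1/L2 = -/CDH/- → run C
t=27: L0/L1/L2 = -/CDH/- → run C
t=28: L0/L1/L2 = -/CDH/- → run C
t=29: L0/L1/L2 = -/DH/- → run D
t=30: L0/L1/L2 = -/DH/- → run D
t=31: L0/L1/L2 = -/DH/- → run D
t=32: L0/L1/L2 = -/DH/- → run D
t=33: L0/L1/L2 = -/DH/- → run D
t=34: L0/L1/L2 = -/H/- → run H
t=35: L0/L1/L2 = -/H/- → run H
t=36: L0/L1/L2 = -/H/- → run H
t=37: (idle)
t=38: (idle)
t=39: (idle)
t=40: (idle)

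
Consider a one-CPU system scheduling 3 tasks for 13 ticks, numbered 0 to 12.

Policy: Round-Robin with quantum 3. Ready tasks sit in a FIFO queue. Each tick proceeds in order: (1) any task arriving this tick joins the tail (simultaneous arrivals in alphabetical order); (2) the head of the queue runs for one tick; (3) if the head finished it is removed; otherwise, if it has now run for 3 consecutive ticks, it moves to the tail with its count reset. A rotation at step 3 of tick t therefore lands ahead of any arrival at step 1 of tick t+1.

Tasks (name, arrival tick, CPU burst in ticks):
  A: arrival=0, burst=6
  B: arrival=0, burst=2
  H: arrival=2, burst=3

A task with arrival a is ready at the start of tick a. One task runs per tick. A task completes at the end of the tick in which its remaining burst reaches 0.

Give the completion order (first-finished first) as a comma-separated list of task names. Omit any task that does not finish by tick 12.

completion order = B, H, A

t=0: queue=[A,B] q_used=0 → run A
t=1: queue=[A,B] q_used=1 → run A
t=2: queue=[A,B,H] q_used=2 → run A
t=3: queue=[B,H,A] q_used=0 → run B
t=4: queue=[B,H,A] q_used=1 → run B
t=5: queue=[H,A] q_used=0 → run H
t=6: queue=[H,A] q_used=1 → run H
t=7: queue=[H,A] q_used=2 → run H
t=8: queue=[A] q_used=0 → run A
t=9: queue=[A] q_used=1 → run A
t=10: queue=[A] q_used=2 → run A
t=11: (idle)
t=12: (idle)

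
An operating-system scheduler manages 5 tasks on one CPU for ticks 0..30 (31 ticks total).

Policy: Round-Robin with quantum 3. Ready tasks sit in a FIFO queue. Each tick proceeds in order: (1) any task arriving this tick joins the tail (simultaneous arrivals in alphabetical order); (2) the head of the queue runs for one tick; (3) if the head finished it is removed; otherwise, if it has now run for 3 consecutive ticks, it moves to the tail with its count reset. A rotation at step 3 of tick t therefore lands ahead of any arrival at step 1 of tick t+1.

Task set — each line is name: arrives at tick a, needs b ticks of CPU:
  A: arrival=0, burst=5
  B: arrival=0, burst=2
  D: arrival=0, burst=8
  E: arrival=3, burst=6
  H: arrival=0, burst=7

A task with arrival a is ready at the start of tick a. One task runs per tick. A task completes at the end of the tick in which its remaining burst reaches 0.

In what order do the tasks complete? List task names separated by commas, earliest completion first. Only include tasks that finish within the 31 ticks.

completion order = B, A, E, D, H

t=0: queue=[A,B,D,H] q_used=0 → run A
t=1: queue=[A,B,D,H] q_used=1 → run A
t=2: queue=[A,B,D,H] q_used=2 → run A
t=3: queue=[B,D,H,A,E] q_used=0 → run B
t=4: queue=[B,D,H,A,E] q_used=1 → run B
t=5: queue=[D,H,A,E] q_used=0 → run D
t=6: queue=[D,H,A,E] q_used=1 → run D
t=7: queue=[D,H,A,E] q_used=2 → run D
t=8: queue=[H,A,E,D] q_used=0 → run H
t=9: queue=[H,A,E,D] q_used=1 → run H
t=10: queue=[H,A,E,D] q_used=2 → run H
t=11: queue=[A,E,D,H] q_used=0 → run A
t=12: queue=[A,E,D,H] q_used=1 → run A
t=13: queue=[E,D,H] q_used=0 → run E
t=14: queue=[E,D,H] q_used=1 → run E
t=15: queue=[E,D,H] q_used=2 → run E
t=16: queue=[D,H,E] q_used=0 → run D
t=17: queue=[D,H,E] q_used=1 → run D
t=18: queue=[D,H,E] q_used=2 → run D
t=19: queue=[H,E,D] q_used=0 → run H
t=20: queue=[H,E,D] q_used=1 → run H
t=21: queue=[H,E,D] q_used=2 → run H
t=22: queue=[E,D,H] q_used=0 → run E
t=23: queue=[E,D,H] q_used=1 → run E
t=24: queue=[E,D,H] q_used=2 → run E
t=25: queue=[D,H] q_used=0 → run D
t=26: queue=[D,H] q_used=1 → run D
t=27: queue=[H] q_used=0 → run H
t=28: (idle)
t=29: (idle)
t=30: (idle)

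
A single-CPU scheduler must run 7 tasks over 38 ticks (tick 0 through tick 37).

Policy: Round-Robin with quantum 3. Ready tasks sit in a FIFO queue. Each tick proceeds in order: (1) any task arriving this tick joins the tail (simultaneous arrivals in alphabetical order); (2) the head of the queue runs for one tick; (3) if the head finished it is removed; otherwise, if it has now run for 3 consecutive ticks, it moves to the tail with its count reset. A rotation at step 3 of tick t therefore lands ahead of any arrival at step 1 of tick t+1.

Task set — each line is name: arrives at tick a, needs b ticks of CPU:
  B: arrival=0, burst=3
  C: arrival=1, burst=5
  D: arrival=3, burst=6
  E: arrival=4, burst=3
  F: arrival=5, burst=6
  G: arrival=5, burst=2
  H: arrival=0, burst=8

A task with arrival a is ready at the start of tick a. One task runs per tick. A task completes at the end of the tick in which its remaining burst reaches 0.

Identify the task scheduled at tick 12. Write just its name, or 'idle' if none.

running at tick 12 = E

t=0: queue=[B,H] q_used=0 → run B
t=1: queue=[B,H,C] q_used=1 → run B
t=2: queue=[B,H,C] q_used=2 → run B
t=3: queue=[H,C,D] q_used=0 → run H
t=4: queue=[H,C,D,E] q_used=1 → run H
t=5: queue=[H,C,D,E,F,G] q_used=2 → run H
t=6: queue=[C,D,E,F,G,H] q_used=0 → run C
t=7: queue=[C,D,E,F,G,H] q_used=1 → run C
t=8: queue=[C,D,E,F,G,H] q_used=2 → run C
t=9: queue=[D,E,F,G,H,C] q_used=0 → run D
t=10: queue=[D,E,F,G,H,C] q_used=1 → run D
t=11: queue=[D,E,F,G,H,C] q_used=2 → run D
t=12: queue=[E,F,G,H,C,D] q_used=0 → run E
t=13: queue=[E,F,G,H,C,D] q_used=1 → run E
t=14: queue=[E,F,G,H,C,D] q_used=2 → run E
t=15: queue=[F,G,H,C,D] q_used=0 → run F
t=16: queue=[F,G,H,C,D] q_used=1 → run F
t=17: queue=[F,G,H,C,D] q_used=2 → run F
t=18: queue=[G,H,C,D,F] q_used=0 → run G
t=19: queue=[G,H,C,D,F] q_used=1 → run G
t=20: queue=[H,C,D,F] q_used=0 → run H
t=21: queue=[H,C,D,F] q_used=1 → run H
t=22: queue=[H,C,D,F] q_used=2 → run H
t=23: queue=[C,D,F,H] q_used=0 → run C
t=24: queue=[C,D,F,H] q_used=1 → run C
t=25: queue=[D,F,H] q_used=0 → run D
t=26: queue=[D,F,H] q_used=1 → run D
t=27: queue=[D,F,H] q_used=2 → run D
t=28: queue=[F,H] q_used=0 → run F
t=29: queue=[F,H] q_used=1 → run F
t=30: queue=[F,H] q_used=2 → run F
t=31: queue=[H] q_used=0 → run H
t=32: queue=[H] q_used=1 → run H
t=33: (idle)
t=34: (idle)
t=35: (idle)
t=36: (idle)
t=37: (idle)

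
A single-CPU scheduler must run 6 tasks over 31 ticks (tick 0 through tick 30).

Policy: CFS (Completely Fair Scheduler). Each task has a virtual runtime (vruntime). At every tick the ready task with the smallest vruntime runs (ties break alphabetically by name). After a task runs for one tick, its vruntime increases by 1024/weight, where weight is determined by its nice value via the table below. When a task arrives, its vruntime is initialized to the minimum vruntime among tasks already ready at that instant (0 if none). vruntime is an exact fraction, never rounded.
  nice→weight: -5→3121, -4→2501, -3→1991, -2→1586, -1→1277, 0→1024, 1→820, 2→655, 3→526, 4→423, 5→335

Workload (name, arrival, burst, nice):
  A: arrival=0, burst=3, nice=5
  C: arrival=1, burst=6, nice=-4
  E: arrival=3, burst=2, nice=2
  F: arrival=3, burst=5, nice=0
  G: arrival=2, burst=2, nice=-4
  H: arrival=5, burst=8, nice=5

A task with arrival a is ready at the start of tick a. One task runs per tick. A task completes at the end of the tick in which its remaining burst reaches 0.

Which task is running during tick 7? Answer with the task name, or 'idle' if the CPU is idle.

running at tick 7 = C

t=0: vr[A=0] → run A
t=1: vr[A=1024/335 C=1024/335] → run A
t=2: vr[A=2048/335 C=1024/335 G=1024/335] → run C
t=3: vr[A=2048/335 C=2904064/837835 E=1024/335 F=1024/335 G=1024/335] → run E
t=4: vr[A=2048/335 C=2904064/837835 E=202752/43885 F=1024/335 G=1024/335] → run F
t=5: vr[A=2048/335 C=2904064/837835 E=202752/43885 F=1359/335 G=1024/335 H=1024/335] → run G
t=6: vr[A=2048/335 C=2904064/837835 E=202752/43885 F=1359/335 G=2904064/837835 H=1024/335] → run H
t=7: vr[A=2048/335 C=2904064/837835 E=202752/43885 F=1359/335 G=2904064/837835 H=2048/335] → run C
t=8: vr[A=2048/335 C=3247104/837835 E=202752/43885 F=1359/335 G=2904064/837835 H=2048/335] → run G
t=9: vr[A=2048/335 C=3247104/837835 E=202752/43885 F=1359/335 H=2048/335] → run C
t=10: vr[A=2048/335 C=3590144/837835 E=202752/43885 F=1359/335 H=2048/335] → run F
t=11: vr[A=2048/335 C=3590144/837835 E=202752/43885 F=1694/335 H=2048/335] → run C
t=12: vr[A=2048/335 C=3933184/837835 E=202752/43885 F=1694/335 H=2048/335] → run E
t=13: vr[A=2048/335 C=3933184/837835 F=1694/335 H=2048/335] → run C
t=14: vr[A=2048/335 C=4276224/837835 F=1694/335 H=2048/335] → run F
t=15: vr[A=2048/335 C=4276224/837835 F=2029/335 H=2048/335] → run C
t=16: vr[A=2048/335 F=2029/335 H=2048/335] → run F
t=17: vr[A=2048/335 F=2364/335 H=2048/335] → run A
t=18: vr[F=2364/335 H=2048/335] → run H
t=19: vr[F=2364/335 H=3072/335] → run F
t=20: vr[H=3072/335] → run H
t=21: vr[H=4096/335] → run H
t=22: vr[H=1024/67] → run H
t=23: vr[H=6144/335] → run H
t=24: vr[H=7168/335] → run H
t=25: vr[H=8192/335] → run H
t=26: (idle)
t=27: (idle)
t=28: (idle)
t=29: (idle)
t=30: (idle)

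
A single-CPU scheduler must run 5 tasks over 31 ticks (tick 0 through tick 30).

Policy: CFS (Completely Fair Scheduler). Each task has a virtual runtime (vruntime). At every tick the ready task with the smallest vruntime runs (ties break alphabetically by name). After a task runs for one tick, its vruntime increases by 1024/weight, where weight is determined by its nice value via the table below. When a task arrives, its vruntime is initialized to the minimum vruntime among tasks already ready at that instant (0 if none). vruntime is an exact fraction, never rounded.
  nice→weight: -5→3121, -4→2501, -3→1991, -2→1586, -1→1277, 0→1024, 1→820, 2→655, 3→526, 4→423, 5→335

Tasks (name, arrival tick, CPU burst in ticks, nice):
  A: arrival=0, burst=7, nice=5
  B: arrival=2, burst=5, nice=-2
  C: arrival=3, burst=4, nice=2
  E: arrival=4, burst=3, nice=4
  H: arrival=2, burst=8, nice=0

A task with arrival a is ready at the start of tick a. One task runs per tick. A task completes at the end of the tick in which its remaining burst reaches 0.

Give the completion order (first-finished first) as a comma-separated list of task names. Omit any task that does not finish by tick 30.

t=0: vr[A=0] → run A
t=1: vr[A=1024/335] → run A
t=2: vr[A=2048/335 B=2048/335 H=2048/335] → run A
t=3: vr[A=3072/335 B=2048/335 C=2048/335 H=2048/335] → run B
t=4: vr[A=3072/335 B=1795584/265655 C=2048/335 E=2048/335 H=2048/335] → run C
t=5: vr[A=3072/335 B=1795584/265655 C=336896/43885 E=2048/335 H=2048/335] → run E
t=6: vr[A=3072/335 B=1795584/265655 C=336896/43885 E=1209344/141705 H=2048/335] → run H
t=7: vr[A=3072/335 B=1795584/265655 C=336896/43885 E=1209344/141705 H=2383/335] → run B
t=8: vr[A=3072/335 B=1967104/265655 C=336896/43885 E=1209344/141705 H=2383/335] → run H
t=9: vr[A=3072/335 B=1967104/265655 C=336896/43885 E=1209344/141705 H=2718/335] → run B
t=10: vr[A=3072/335 B=2138624/265655 C=336896/43885 E=1209344/141705 H=2718/335] → run C
t=11: vr[A=3072/335 B=2138624/265655 C=405504/43885 E=1209344/141705 H=2718/335] → run B
t=12: vr[A=3072/335 B=2310144/265655 C=405504/43885 E=1209344/141705 H=2718/335] → run H
t=13: vr[A=3072/335 B=2310144/265655 C=405504/43885 E=1209344/141705 H=3053/335] → run E
t=14: vr[A=3072/335 B=2310144/265655 C=405504/43885 E=1552384/141705 H=3053/335] → run B
t=15: vr[A=3072/335 C=405504/43885 E=1552384/141705 H=3053/335] → run H
t=16: vr[A=3072/335 C=405504/43885 E=1552384/141705 H=3388/335] → run A
t=17: vr[A=4096/335 C=405504/43885 E=1552384/141705 H=3388/335] → run C
t=18: vr[A=4096/335 C=474112/43885 E=1552384/141705 H=3388/335] → run H
t=19: vr[A=4096/335 C=474112/43885 E=1552384/141705 H=3723/335] → run C
t=20: vr[A=4096/335 E=1552384/141705 H=3723/335] → run E
t=21: vr[A=4096/335 H=3723/335] → run H
t=22: vr[A=4096/335 H=4058/335] → run H
t=23: vr[A=4096/335 H=4393/335] → run A
t=24: vr[A=1024/67 H=4393/335] → run H
t=25: vr[A=1024/67] → run A
t=26: vr[A=6144/335] → run A
t=27: (idle)
t=28: (idle)
t=29: (idle)
t=30: (idle)

completion order = B, C, E, H, A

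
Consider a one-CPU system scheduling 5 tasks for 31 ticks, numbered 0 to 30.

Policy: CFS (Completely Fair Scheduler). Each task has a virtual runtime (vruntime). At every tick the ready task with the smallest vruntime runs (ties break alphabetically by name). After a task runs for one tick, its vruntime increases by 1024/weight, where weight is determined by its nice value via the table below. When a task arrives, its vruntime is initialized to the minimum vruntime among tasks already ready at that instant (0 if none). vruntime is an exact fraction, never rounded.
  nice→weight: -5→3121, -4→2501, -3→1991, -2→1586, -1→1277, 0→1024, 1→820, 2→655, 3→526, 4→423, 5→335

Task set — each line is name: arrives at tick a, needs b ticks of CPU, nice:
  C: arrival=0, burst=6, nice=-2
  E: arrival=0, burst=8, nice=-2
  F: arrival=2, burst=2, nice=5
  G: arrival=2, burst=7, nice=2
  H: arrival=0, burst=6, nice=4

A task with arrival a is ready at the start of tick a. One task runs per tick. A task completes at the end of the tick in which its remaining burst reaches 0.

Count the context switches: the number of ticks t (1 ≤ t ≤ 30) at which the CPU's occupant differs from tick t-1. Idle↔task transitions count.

t=0: vr[C=0 E=0 H=0] → run C
t=1: vr[C=512/793 E=0 H=0] → run E
t=2: vr[C=512/793 E=512/793 F=0 G=0 H=0] → run F
t=3: vr[C=512/793 E=512/793 F=1024/335 G=0 H=0] → run G
t=4: vr[C=512/793 E=512/793 F=1024/335 G=1024/655 H=0] → run H
t=5: vr[C=512/793 E=512/793 F=1024/335 G=1024/655 H=1024/423] → run C
t=6: vr[C=1024/793 E=512/793 F=1024/335 G=1024/655 H=1024/423] → run E
t=7: vr[C=1024/793 E=1024/793 F=1024/335 G=1024/655 H=1024/423] → run C
t=8: vr[C=1536/793 E=1024/793 F=1024/335 G=1024/655 H=1024/423] → run E
t=9: vr[C=1536/793 E=1536/793 F=1024/335 G=1024/655 H=1024/423] → run G
t=10: vr[C=1536/793 E=1536/793 F=1024/335 G=2048/655 H=1024/423] → run C
t=11: vr[C=2048/793 E=1536/793 F=1024/335 G=2048/655 H=1024/423] → run E
t=12: vr[C=2048/793 E=2048/793 F=1024/335 G=2048/655 H=1024/423] → run H
t=13: vr[C=2048/793 E=2048/793 F=1024/335 G=2048/655 H=2048/423] → run C
t=14: vr[C=2560/793 E=2048/793 F=1024/335 G=2048/655 H=2048/423] → run E
t=15: vr[C=2560/793 E=2560/793 F=1024/335 G=2048/655 H=2048/423] → run F
t=16: vr[C=2560/793 E=2560/793 G=2048/655 H=2048/423] → run G
t=17: vr[C=2560/793 E=2560/793 G=3072/655 H=2048/423] → run C
t=18: vr[E=2560/793 G=3072/655 H=2048/423] → run E
t=19: vr[E=3072/793 G=3072/655 H=2048/423] → run E
t=20: vr[E=3584/793 G=3072/655 H=2048/423] → run E
t=21: vr[G=3072/655 H=2048/423] → run G
t=22: vr[G=4096/655 H=2048/423] → run H
t=23: vr[G=4096/655 H=1024/141] → run G
t=24: vr[G=1024/131 H=1024/141] → run H
t=25: vr[G=1024/131 H=4096/423] → run G
t=26: vr[G=6144/655 H=4096/423] → run G
t=27: vr[H=4096/423] → run H
t=28: vr[H=5120/423] → run H
t=29: (idle)
t=30: (idle)

context switches = 25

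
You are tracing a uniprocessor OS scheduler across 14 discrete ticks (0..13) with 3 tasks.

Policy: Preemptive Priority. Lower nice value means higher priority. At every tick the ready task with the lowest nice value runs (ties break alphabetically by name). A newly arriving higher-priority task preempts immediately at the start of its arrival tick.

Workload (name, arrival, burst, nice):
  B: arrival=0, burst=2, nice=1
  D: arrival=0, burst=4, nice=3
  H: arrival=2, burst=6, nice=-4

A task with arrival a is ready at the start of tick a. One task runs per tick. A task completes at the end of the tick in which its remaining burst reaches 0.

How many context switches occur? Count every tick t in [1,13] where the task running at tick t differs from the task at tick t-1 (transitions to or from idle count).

context switches = 3

t=0: ready={B,D} → run B
t=1: ready={B,D} → run B
t=2: ready={D,H} → run H
t=3: ready={D,H} → run H
t=4: ready={D,H} → run H
t=5: ready={D,H} → run H
t=6: ready={D,H} → run H
t=7: ready={D,H} → run H
t=8: ready={D} → run D
t=9: ready={D} → run D
t=10: ready={D} → run D
t=11: ready={D} → run D
t=12: (idle)
t=13: (idle)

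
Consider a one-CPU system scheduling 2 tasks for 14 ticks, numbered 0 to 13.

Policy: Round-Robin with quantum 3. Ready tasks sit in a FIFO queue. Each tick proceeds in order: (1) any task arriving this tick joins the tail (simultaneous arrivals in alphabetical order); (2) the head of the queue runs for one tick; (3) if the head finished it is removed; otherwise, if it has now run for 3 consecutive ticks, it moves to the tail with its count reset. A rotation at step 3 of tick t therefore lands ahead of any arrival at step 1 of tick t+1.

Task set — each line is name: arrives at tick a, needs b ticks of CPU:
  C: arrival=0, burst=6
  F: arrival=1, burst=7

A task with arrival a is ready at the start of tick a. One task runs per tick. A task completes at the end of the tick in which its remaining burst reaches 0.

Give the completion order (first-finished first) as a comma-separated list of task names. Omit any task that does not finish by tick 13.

completion order = C, F

t=0: queue=[C] q_used=0 → run C
t=1: queue=[C,F] q_used=1 → run C
t=2: queue=[C,F] q_used=2 → run C
t=3: queue=[F,C] q_used=0 → run F
t=4: queue=[F,C] q_used=1 → run F
t=5: queue=[F,C] q_used=2 → run F
t=6: queue=[C,F] q_used=0 → run C
t=7: queue=[C,F] q_used=1 → run C
t=8: queue=[C,F] q_used=2 → run C
t=9: queue=[F] q_used=0 → run F
t=10: queue=[F] q_used=1 → run F
t=11: queue=[F] q_used=2 → run F
t=12: queue=[F] q_used=0 → run F
t=13: (idle)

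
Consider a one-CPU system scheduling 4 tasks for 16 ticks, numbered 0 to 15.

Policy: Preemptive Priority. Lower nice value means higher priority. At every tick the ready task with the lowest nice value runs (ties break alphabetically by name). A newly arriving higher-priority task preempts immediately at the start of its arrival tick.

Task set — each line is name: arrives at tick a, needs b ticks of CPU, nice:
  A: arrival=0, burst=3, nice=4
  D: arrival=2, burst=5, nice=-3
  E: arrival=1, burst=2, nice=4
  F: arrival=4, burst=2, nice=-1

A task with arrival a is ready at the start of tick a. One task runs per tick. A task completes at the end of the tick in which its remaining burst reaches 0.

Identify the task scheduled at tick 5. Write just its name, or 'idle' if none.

t=0: ready={A} → run A
t=1: ready={A,E} → run A
t=2: ready={A,D,E} → run D
t=3: ready={A,D,E} → run D
t=4: ready={A,D,E,F} → run D
t=5: ready={A,D,E,F} → run D
t=6: ready={A,D,E,F} → run D
t=7: ready={A,E,F} → run F
t=8: ready={A,E,F} → run F
t=9: ready={A,E} → run A
t=10: ready={E} → run E
t=11: ready={E} → run E
t=12: (idle)
t=13: (idle)
t=14: (idle)
t=15: (idle)

running at tick 5 = D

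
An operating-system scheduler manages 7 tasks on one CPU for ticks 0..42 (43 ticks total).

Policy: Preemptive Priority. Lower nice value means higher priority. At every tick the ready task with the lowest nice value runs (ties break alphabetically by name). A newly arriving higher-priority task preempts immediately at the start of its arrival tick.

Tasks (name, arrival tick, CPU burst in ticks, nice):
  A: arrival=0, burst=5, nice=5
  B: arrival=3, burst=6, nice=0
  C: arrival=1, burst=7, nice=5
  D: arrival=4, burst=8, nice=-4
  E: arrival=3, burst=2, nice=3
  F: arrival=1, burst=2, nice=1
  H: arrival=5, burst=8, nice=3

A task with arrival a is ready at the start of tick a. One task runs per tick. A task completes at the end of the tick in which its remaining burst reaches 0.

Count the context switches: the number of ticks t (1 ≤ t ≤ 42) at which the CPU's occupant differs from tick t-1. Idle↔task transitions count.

t=0: ready={A} → run A
t=1: ready={A,C,F} → run F
t=2: ready={A,C,F} → run F
t=3: ready={A,B,C,E} → run B
t=4: ready={A,B,C,D,E} → run D
t=5: ready={A,B,C,D,E,H} → run D
t=6: ready={A,B,C,D,E,H} → run D
t=7: ready={A,B,C,D,E,H} → run D
t=8: ready={A,B,C,D,E,H} → run D
t=9: ready={A,B,C,D,E,H} → run D
t=10: ready={A,B,C,D,E,H} → run D
t=11: ready={A,B,C,D,E,H} → run D
t=12: ready={A,B,C,E,H} → run B
t=13: ready={A,B,C,E,H} → run B
t=14: ready={A,B,C,E,H} → run B
t=15: ready={A,B,C,E,H} → run B
t=16: ready={A,B,C,E,H} → run B
t=17: ready={A,C,E,H} → run E
t=18: ready={A,C,E,H} → run E
t=19: ready={A,C,H} → run H
t=20: ready={A,C,H} → run H
t=21: ready={A,C,H} → run H
t=22: ready={A,C,H} → run H
t=23: ready={A,C,H} → run H
t=24: ready={A,C,H} → run H
t=25: ready={A,C,H} → run H
t=26: ready={A,C,H} → run H
t=27: ready={A,C} → run A
t=28: ready={A,C} → run A
t=29: ready={A,C} → run A
t=30: ready={A,C} → run A
t=31: ready={C} → run C
t=32: ready={C} → run C
t=33: ready={C} → run C
t=34: ready={C} → run C
t=35: ready={C} → run C
t=36: ready={C} → run C
t=37: ready={C} → run C
t=38: (idle)
t=39: (idle)
t=40: (idle)
t=41: (idle)
t=42: (idle)

context switches = 9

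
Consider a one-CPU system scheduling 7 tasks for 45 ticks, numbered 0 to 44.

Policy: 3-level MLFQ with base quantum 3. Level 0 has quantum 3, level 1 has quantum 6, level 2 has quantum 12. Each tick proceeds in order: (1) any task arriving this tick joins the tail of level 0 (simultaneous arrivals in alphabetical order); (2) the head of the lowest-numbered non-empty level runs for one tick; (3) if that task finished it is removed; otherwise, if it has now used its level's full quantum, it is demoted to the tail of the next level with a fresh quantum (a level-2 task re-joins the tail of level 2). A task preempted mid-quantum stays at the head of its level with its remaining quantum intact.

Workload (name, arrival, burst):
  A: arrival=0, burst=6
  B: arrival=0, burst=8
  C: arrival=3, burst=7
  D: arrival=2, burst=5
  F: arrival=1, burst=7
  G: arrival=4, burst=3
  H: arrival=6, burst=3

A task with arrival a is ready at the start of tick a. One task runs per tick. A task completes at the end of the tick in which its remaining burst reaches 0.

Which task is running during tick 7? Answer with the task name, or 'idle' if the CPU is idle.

running at tick 7 = F

t=0: L0/L1/L2 = AB/-/- → run A
t=1: L0/L1/L2 = ABF/-/- → run A
t=2: L0/L1/L2 = ABFD/-/- → run A
t=3: L0/L1/L2 = BFDC/A/- → run B
t=4: L0/L1/L2 = BFDCG/A/- → run B
t=5: L0/L1/L2 = BFDCG/A/- → run B
t=6: L0/L1/L2 = FDCGH/AB/- → run F
t=7: L0/L1/L2 = FDCGH/AB/- → run F
t=8: L0/L1/L2 = FDCGH/AB/- → run F
t=9: L0/L1/L2 = DCGH/ABF/- → run D
t=10: L0/L1/L2 = DCGH/ABF/- → run D
t=11: L0/L1/L2 = DCGH/ABF/- → run D
t=12: L0/L1/L2 = CGH/ABFD/- → run C
t=13: L0/L1/L2 = CGH/ABFD/- → run C
t=14: L0/L1/L2 = CGH/ABFD/- → run C
t=15: L0/L1/L2 = GH/ABFDC/- → run G
t=16: L0/L1/L2 = GH/ABFDC/- → run G
t=17: L0/L1/L2 = GH/ABFDC/- → run G
t=18: L0/L1/L2 = H/ABFDC/- → run H
t=19: L0/L1/L2 = H/ABFDC/- → run H
t=20: L0/L1/L2 = H/ABFDC/- → run H
t=21: L0/L1/L2 = -/ABFDC/- → run A
t=22: L0/L1/L2 = -/ABFDC/- → run A
t=23: L0/L1/L2 = -/ABFDC/- → run A
t=24: L0/L1/L2 = -/BFDC/- → run B
t=25: L0/L1/L2 = -/BFDC/- → run B
t=26: L0/L1/L2 = -/BFDC/- → run B
t=27: L0/L1/L2 = -/BFDC/- → run B
t=28: L0/L1/L2 = -/BFDC/- → run B
t=29: L0/L1/L2 = -/FDC/- → run F
t=30: L0/L1/L2 = -/FDC/- → run F
t=31: L0/L1/L2 = -/FDC/- → run F
t=32: L0/L1/L2 = -/FDC/- → run F
t=33: L0/L1/L2 = -/DC/- → run D
t=34: L0/L1/L2 = -/DC/- → run D
t=35: L0/L1/L2 = -/C/- → run C
t=36: L0/L1/L2 = -/C/- → run C
t=37: L0/L1/L2 = -/C/- → run C
t=38: L0/L1/L2 = -/C/- → run C
t=39: (idle)
t=40: (idle)
t=41: (idle)
t=42: (idle)
t=43: (idle)
t=44: (idle)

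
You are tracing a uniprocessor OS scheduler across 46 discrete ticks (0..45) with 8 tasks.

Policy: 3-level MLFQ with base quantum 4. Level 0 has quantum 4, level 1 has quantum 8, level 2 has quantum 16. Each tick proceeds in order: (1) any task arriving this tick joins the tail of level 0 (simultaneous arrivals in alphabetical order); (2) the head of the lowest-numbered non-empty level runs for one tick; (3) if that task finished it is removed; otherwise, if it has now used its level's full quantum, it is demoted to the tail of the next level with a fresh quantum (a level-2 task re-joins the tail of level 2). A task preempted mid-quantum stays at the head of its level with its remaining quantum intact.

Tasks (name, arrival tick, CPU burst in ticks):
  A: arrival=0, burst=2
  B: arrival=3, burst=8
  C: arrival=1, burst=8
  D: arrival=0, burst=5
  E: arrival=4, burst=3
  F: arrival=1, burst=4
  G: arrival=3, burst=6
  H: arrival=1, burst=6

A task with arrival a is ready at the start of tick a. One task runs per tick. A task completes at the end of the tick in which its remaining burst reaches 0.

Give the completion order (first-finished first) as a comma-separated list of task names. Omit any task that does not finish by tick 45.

t=0: L0/L1/L2 = AD/-/- → run A
t=1: L0/L1/L2 = ADCFH/-/- → run A
t=2: L0/L1/L2 = DCFH/-/- → run D
t=3: L0/L1/L2 = DCFHBG/-/- → run D
t=4: L0/L1/L2 = DCFHBGE/-/- → run D
t=5: L0/L1/L2 = DCFHBGE/-/- → run D
t=6: L0/L1/L2 = CFHBGE/D/- → run C
t=7: L0/L1/L2 = CFHBGE/D/- → run C
t=8: L0/L1/L2 = CFHBGE/D/- → run C
t=9: L0/L1/L2 = CFHBGE/D/- → run C
t=10: L0/L1/L2 = FHBGE/DC/- → run F
t=11: L0/L1/L2 = FHBGE/DC/- → run F
t=12: L0/L1/L2 = FHBGE/DC/- → run F
t=13: L0/L1/L2 = FHBGE/DC/- → run F
t=14: L0/L1/L2 = HBGE/DC/- → run H
t=15: L0/L1/L2 = HBGE/DC/- → run H
t=16: L0/L1/L2 = HBGE/DC/- → run H
t=17: L0/L1/L2 = HBGE/DC/- → run H
t=18: L0/L1/L2 = BGE/DCH/- → run B
t=19: L0/L1/L2 = BGE/DCH/- → run B
t=20: L0/L1/L2 = BGE/DCH/- → run B
t=21: L0/L1/L2 = BGE/DCH/- → run B
t=22: L0/L1/L2 = GE/DCHB/- → run G
t=23: L0/L1/L2 = GE/DCHB/- → run G
t=24: L0/L1/L2 = GE/DCHB/- → run G
t=25: L0/L1/L2 = GE/DCHB/- → run G
t=26: L0/L1/L2 = E/DCHBG/- → run E
t=27: L0/L1/L2 = E/DCHBG/- → run E
t=28: L0/L1/L2 = E/DCHBG/- → run E
t=29: L0/L1/L2 = -/DCHBG/- → run D
t=30: L0/L1/L2 = -/CHBG/- → run C
t=31: L0/L1/L2 = -/CHBG/- → run C
t=32: L0/L1/L2 = -/CHBG/- → run C
t=33: L0/L1/L2 = -/CHBG/- → run C
t=34: L0/L1/L2 = -/HBG/- → run H
t=35: L0/L1/L2 = -/HBG/- → run H
t=36: L0/L1/L2 = -/BG/- → run B
t=37: L0/L1/L2 = -/BG/- → run B
t=38: L0/L1/L2 = -/BG/- → run B
t=39: L0/L1/L2 = -/BG/- → run B
t=40: L0/L1/L2 = -/G/- → run G
t=41: L0/L1/L2 = -/G/- → run G
t=42: (idle)
t=43: (idle)
t=44: (idle)
t=45: (idle)

completion order = A, F, E, D, C, H, B, G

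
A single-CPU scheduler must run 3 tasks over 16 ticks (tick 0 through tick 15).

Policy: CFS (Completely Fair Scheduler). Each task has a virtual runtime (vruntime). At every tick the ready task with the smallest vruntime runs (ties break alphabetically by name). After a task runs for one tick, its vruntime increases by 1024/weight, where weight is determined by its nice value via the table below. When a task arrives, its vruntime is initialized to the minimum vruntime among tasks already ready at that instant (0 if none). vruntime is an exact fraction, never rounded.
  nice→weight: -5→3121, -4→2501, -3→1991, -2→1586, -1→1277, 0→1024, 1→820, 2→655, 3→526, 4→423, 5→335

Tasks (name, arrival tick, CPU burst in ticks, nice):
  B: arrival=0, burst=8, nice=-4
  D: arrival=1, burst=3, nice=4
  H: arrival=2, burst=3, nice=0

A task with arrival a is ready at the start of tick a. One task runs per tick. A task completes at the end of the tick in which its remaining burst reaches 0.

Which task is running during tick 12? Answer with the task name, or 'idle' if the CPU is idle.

running at tick 12 = B

t=0: vr[B=0] → run B
t=1: vr[B=1024/2501 D=1024/2501] → run B
t=2: vr[B=2048/2501 D=1024/2501 H=1024/2501] → run D
t=3: vr[B=2048/2501 D=2994176/1057923 H=1024/2501] → run H
t=4: vr[B=2048/2501 D=2994176/1057923 H=3525/2501] → run B
t=5: vr[B=3072/2501 D=2994176/1057923 H=3525/2501] → run B
t=6: vr[B=4096/2501 D=2994176/1057923 H=3525/2501] → run H
t=7: vr[B=4096/2501 D=2994176/1057923 H=6026/2501] → run B
t=8: vr[B=5120/2501 D=2994176/1057923 H=6026/2501] → run B
t=9: vr[B=6144/2501 D=2994176/1057923 H=6026/2501] → run H
t=10: vr[B=6144/2501 D=2994176/1057923] → run B
t=11: vr[B=7168/2501 D=2994176/1057923] → run D
t=12: vr[B=7168/2501 D=5555200/1057923] → run B
t=13: vr[D=5555200/1057923] → run D
t=14: (idle)
t=15: (idle)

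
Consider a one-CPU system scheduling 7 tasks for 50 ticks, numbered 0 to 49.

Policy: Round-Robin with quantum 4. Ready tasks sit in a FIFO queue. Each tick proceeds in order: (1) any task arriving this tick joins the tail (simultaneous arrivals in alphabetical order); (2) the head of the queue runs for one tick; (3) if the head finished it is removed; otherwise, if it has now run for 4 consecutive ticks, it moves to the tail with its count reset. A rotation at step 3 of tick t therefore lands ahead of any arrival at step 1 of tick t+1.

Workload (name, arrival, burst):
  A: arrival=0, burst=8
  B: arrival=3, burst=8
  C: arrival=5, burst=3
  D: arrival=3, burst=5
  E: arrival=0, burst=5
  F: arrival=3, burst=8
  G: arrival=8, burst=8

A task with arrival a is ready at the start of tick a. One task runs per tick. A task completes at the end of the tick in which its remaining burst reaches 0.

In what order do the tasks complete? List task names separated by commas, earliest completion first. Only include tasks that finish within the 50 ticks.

completion order = A, C, E, B, D, F, G

t=0: queue=[A,E] q_used=0 → run A
t=1: queue=[A,E] q_used=1 → run A
t=2: queue=[A,E] q_used=2 → run A
t=3: queue=[A,E,B,D,F] q_used=3 → run A
t=4: queue=[E,B,D,F,A] q_used=0 → run E
t=5: queue=[E,B,D,F,A,C] q_used=1 → run E
t=6: queue=[E,B,D,F,A,C] q_used=2 → run E
t=7: queue=[E,B,D,F,A,C] q_used=3 → run E
t=8: queue=[B,D,F,A,C,E,G] q_used=0 → run B
t=9: queue=[B,D,F,A,C,E,G] q_used=1 → run B
t=10: queue=[B,D,F,A,C,E,G] q_used=2 → run B
t=11: queue=[B,D,F,A,C,E,G] q_used=3 → run B
t=12: queue=[D,F,A,C,E,G,B] q_used=0 → run D
t=13: queue=[D,F,A,C,E,G,B] q_used=1 → run D
t=14: queue=[D,F,A,C,E,G,B] q_used=2 → run D
t=15: queue=[D,F,A,C,E,G,B] q_used=3 → run D
t=16: queue=[F,A,C,E,G,B,D] q_used=0 → run F
t=17: queue=[F,A,C,E,G,B,D] q_used=1 → run F
t=18: queue=[F,A,C,E,G,B,D] q_used=2 → run F
t=19: queue=[F,A,C,E,G,B,D] q_used=3 → run F
t=20: queue=[A,C,E,G,B,D,F] q_used=0 → run A
t=21: queue=[A,C,E,G,B,D,F] q_used=1 → run A
t=22: queue=[A,C,E,G,B,D,F] q_used=2 → run A
t=23: queue=[A,C,E,G,B,D,F] q_used=3 → run A
t=24: queue=[C,E,G,B,D,F] q_used=0 → run C
t=25: queue=[C,E,G,B,D,F] q_used=1 → run C
t=26: queue=[C,E,G,B,D,F] q_used=2 → run C
t=27: queue=[E,G,B,D,F] q_used=0 → run E
t=28: queue=[G,B,D,F] q_used=0 → run G
t=29: queue=[G,B,D,F] q_used=1 → run G
t=30: queue=[G,B,D,F] q_used=2 → run G
t=31: queue=[G,B,D,F] q_used=3 → run G
t=32: queue=[B,D,F,G] q_used=0 → run B
t=33: queue=[B,D,F,G] q_used=1 → run B
t=34: queue=[B,D,F,G] q_used=2 → run B
t=35: queue=[B,D,F,G] q_used=3 → run B
t=36: queue=[D,F,G] q_used=0 → run D
t=37: queue=[F,G] q_used=0 → run F
t=38: queue=[F,G] q_used=1 → run F
t=39: queue=[F,G] q_used=2 → run F
t=40: queue=[F,G] q_used=3 → run F
t=41: queue=[G] q_used=0 → run G
t=42: queue=[G] q_used=1 → run G
t=43: queue=[G] q_used=2 → run G
t=44: queue=[G] q_used=3 → run G
t=45: (idle)
t=46: (idle)
t=47: (idle)
t=48: (idle)
t=49: (idle)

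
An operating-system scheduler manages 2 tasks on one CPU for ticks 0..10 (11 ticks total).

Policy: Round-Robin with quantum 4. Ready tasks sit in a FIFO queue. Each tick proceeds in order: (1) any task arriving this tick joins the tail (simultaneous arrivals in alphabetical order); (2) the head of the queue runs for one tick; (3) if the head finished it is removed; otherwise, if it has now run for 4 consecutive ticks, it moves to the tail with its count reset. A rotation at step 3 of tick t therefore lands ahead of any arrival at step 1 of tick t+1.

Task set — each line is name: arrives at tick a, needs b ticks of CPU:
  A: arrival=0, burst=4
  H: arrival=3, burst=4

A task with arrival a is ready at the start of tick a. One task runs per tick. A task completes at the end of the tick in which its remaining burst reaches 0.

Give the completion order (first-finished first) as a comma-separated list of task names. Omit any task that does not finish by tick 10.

t=0: queue=[A] q_used=0 → run A
t=1: queue=[A] q_used=1 → run A
t=2: queue=[A] q_used=2 → run A
t=3: queue=[A,H] q_used=3 → run A
t=4: queue=[H] q_used=0 → run H
t=5: queue=[H] q_used=1 → run H
t=6: queue=[H] q_used=2 → run H
t=7: queue=[H] q_used=3 → run H
t=8: (idle)
t=9: (idle)
t=10: (idle)

completion order = A, H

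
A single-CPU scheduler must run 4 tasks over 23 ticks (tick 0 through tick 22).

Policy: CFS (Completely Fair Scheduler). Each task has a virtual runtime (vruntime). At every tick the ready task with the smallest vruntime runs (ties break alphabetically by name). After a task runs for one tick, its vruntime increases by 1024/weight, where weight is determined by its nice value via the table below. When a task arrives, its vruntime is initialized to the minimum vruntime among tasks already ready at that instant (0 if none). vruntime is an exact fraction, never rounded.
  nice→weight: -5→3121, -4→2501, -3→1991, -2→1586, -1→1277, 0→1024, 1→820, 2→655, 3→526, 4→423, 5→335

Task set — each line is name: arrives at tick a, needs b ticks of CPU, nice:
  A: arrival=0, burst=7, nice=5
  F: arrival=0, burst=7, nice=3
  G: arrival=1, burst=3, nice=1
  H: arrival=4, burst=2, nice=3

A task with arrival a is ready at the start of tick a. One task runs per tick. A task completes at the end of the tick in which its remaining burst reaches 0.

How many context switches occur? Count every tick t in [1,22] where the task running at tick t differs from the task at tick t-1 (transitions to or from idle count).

t=0: vr[A=0 F=0] → run A
t=1: vr[A=1024/335 F=0 G=0] → run F
t=2: vr[A=1024/335 F=512/263 G=0] → run G
t=3: vr[A=1024/335 F=512/263 G=256/205] → run G
t=4: vr[A=1024/335 F=512/263 G=512/205 H=512/263] → run F
t=5: vr[A=1024/335 F=1024/263 G=512/205 H=512/263] → run H
t=6: vr[A=1024/335 F=1024/263 G=512/205 H=1024/263] → run G
t=7: vr[A=1024/335 F=1024/263 H=1024/263] → run A
t=8: vr[A=2048/335 F=1024/263 H=1024/263] → run F
t=9: vr[A=2048/335 F=1536/263 H=1024/263] → run H
t=10: vr[A=2048/335 F=1536/263] → run F
t=11: vr[A=2048/335 F=2048/263] → run A
t=12: vr[A=3072/335 F=2048/263] → run F
t=13: vr[A=3072/335 F=2560/263] → run A
t=14: vr[A=4096/335 F=2560/263] → run F
t=15: vr[A=4096/335 F=3072/263] → run F
t=16: vr[A=4096/335] → run A
t=17: vr[A=1024/67] → run A
t=18: vr[A=6144/335] → run A
t=19: (idle)
t=20: (idle)
t=21: (idle)
t=22: (idle)

context switches = 15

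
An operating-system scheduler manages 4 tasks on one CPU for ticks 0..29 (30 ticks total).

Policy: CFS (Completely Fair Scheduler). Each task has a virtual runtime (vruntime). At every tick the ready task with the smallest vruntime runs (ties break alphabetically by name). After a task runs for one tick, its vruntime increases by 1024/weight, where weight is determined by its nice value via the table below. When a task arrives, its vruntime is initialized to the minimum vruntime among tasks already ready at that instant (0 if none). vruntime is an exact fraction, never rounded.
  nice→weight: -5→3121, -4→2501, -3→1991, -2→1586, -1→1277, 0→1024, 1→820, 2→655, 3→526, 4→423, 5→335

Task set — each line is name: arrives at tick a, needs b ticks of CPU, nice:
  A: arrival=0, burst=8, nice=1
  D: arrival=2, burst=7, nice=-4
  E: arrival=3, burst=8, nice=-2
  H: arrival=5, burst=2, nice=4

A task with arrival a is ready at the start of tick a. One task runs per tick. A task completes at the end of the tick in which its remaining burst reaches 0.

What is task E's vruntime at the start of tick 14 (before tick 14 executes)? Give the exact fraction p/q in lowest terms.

t=0: vr[A=0] → run A
t=1: vr[A=256/205] → run A
t=2: vr[A=512/205 D=512/205] → run A
t=3: vr[A=768/205 D=512/205 E=512/205] → run D
t=4: vr[A=768/205 D=36352/12505 E=512/205] → run E
t=5: vr[A=768/205 D=36352/12505 E=510976/162565 H=36352/12505] → run D
t=6: vr[A=768/205 D=41472/12505 E=510976/162565 H=36352/12505] → run H
t=7: vr[A=768/205 D=41472/12505 E=510976/162565 H=28182016/5289615] → run E
t=8: vr[A=768/205 D=41472/12505 E=615936/162565 H=28182016/5289615] → run D
t=9: vr[A=768/205 D=46592/12505 E=615936/162565 H=28182016/5289615] → run D
t=10: vr[A=768/205 D=51712/12505 E=615936/162565 H=28182016/5289615] → run A
t=11: vr[A=1024/205 D=51712/12505 E=615936/162565 H=28182016/5289615] → run E
t=12: vr[A=1024/205 D=51712/12505 E=720896/162565 H=28182016/5289615] → run D
t=13: vr[A=1024/205 D=56832/12505 E=720896/162565 H=28182016/5289615] → run E
t=14: vr[A=1024/205 D=56832/12505 E=825856/162565 H=28182016/5289615] → run D
t=15: vr[A=1024/205 D=61952/12505 E=825856/162565 H=28182016/5289615] → run D
t=16: vr[A=1024/205 E=825856/162565 H=28182016/5289615] → run A
t=17: vr[A=256/41 E=825856/162565 H=28182016/5289615] → run E
t=18: vr[A=256/41 E=930816/162565 H=28182016/5289615] → run H
t=19: vr[A=256/41 E=930816/162565] → run E
t=20: vr[A=256/41 E=1035776/162565] → run A
t=21: vr[A=1536/205 E=1035776/162565] → run E
t=22: vr[A=1536/205 E=1140736/162565] → run E
t=23: vr[A=1536/205] → run A
t=24: vr[A=1792/205] → run A
t=25: (idle)
t=26: (idle)
t=27: (idle)
t=28: (idle)
t=29: (idle)

vruntime(E, start of tick 14) = 825856/162565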